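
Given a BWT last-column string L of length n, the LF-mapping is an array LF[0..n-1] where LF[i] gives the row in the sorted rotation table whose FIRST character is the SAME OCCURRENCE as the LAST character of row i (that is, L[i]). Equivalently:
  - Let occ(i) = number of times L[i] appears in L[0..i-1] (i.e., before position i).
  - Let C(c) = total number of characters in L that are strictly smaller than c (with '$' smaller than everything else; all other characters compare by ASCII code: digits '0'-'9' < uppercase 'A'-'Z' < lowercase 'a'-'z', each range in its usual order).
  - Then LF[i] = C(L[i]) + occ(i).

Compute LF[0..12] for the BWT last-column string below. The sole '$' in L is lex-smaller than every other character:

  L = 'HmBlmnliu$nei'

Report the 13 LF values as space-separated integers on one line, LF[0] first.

Char counts: '$':1, 'B':1, 'H':1, 'e':1, 'i':2, 'l':2, 'm':2, 'n':2, 'u':1
C (first-col start): C('$')=0, C('B')=1, C('H')=2, C('e')=3, C('i')=4, C('l')=6, C('m')=8, C('n')=10, C('u')=12
L[0]='H': occ=0, LF[0]=C('H')+0=2+0=2
L[1]='m': occ=0, LF[1]=C('m')+0=8+0=8
L[2]='B': occ=0, LF[2]=C('B')+0=1+0=1
L[3]='l': occ=0, LF[3]=C('l')+0=6+0=6
L[4]='m': occ=1, LF[4]=C('m')+1=8+1=9
L[5]='n': occ=0, LF[5]=C('n')+0=10+0=10
L[6]='l': occ=1, LF[6]=C('l')+1=6+1=7
L[7]='i': occ=0, LF[7]=C('i')+0=4+0=4
L[8]='u': occ=0, LF[8]=C('u')+0=12+0=12
L[9]='$': occ=0, LF[9]=C('$')+0=0+0=0
L[10]='n': occ=1, LF[10]=C('n')+1=10+1=11
L[11]='e': occ=0, LF[11]=C('e')+0=3+0=3
L[12]='i': occ=1, LF[12]=C('i')+1=4+1=5

Answer: 2 8 1 6 9 10 7 4 12 0 11 3 5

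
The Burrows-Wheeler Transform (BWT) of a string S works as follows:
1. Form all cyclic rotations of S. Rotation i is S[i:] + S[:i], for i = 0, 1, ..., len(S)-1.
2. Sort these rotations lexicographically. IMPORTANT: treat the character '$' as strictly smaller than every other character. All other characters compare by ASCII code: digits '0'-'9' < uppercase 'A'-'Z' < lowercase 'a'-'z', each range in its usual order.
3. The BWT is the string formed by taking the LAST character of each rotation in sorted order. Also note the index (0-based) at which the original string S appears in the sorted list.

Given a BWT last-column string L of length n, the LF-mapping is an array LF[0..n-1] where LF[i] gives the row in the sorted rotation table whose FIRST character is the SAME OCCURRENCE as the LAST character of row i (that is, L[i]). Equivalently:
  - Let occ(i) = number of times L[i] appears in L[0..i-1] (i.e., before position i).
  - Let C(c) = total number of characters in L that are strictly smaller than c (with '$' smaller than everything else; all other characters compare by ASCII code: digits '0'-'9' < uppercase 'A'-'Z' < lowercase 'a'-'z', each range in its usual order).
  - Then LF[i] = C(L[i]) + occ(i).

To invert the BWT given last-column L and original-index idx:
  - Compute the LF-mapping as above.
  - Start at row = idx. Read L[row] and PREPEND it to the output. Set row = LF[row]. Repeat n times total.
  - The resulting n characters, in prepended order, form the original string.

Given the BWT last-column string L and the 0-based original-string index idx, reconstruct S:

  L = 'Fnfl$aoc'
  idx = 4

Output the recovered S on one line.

Answer: falconF$

Derivation:
LF mapping: 1 6 4 5 0 2 7 3
Walk LF starting at row 4, prepending L[row]:
  step 1: row=4, L[4]='$', prepend. Next row=LF[4]=0
  step 2: row=0, L[0]='F', prepend. Next row=LF[0]=1
  step 3: row=1, L[1]='n', prepend. Next row=LF[1]=6
  step 4: row=6, L[6]='o', prepend. Next row=LF[6]=7
  step 5: row=7, L[7]='c', prepend. Next row=LF[7]=3
  step 6: row=3, L[3]='l', prepend. Next row=LF[3]=5
  step 7: row=5, L[5]='a', prepend. Next row=LF[5]=2
  step 8: row=2, L[2]='f', prepend. Next row=LF[2]=4
Reversed output: falconF$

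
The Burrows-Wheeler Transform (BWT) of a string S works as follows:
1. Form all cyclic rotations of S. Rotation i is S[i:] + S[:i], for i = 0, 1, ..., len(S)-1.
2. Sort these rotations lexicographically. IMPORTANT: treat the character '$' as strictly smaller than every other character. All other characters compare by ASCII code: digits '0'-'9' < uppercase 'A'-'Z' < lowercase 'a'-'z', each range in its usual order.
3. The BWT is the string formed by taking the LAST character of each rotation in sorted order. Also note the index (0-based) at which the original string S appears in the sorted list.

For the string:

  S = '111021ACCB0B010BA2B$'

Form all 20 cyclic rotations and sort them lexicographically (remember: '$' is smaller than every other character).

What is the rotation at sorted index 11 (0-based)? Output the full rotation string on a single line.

All 20 rotations (rotation i = S[i:]+S[:i]):
  rot[0] = 111021ACCB0B010BA2B$
  rot[1] = 11021ACCB0B010BA2B$1
  rot[2] = 1021ACCB0B010BA2B$11
  rot[3] = 021ACCB0B010BA2B$111
  rot[4] = 21ACCB0B010BA2B$1110
  rot[5] = 1ACCB0B010BA2B$11102
  rot[6] = ACCB0B010BA2B$111021
  rot[7] = CCB0B010BA2B$111021A
  rot[8] = CB0B010BA2B$111021AC
  rot[9] = B0B010BA2B$111021ACC
  rot[10] = 0B010BA2B$111021ACCB
  rot[11] = B010BA2B$111021ACCB0
  rot[12] = 010BA2B$111021ACCB0B
  rot[13] = 10BA2B$111021ACCB0B0
  rot[14] = 0BA2B$111021ACCB0B01
  rot[15] = BA2B$111021ACCB0B010
  rot[16] = A2B$111021ACCB0B010B
  rot[17] = 2B$111021ACCB0B010BA
  rot[18] = B$111021ACCB0B010BA2
  rot[19] = $111021ACCB0B010BA2B
Sorted (with $ < everything):
  sorted[0] = $111021ACCB0B010BA2B
  sorted[1] = 010BA2B$111021ACCB0B
  sorted[2] = 021ACCB0B010BA2B$111
  sorted[3] = 0B010BA2B$111021ACCB
  sorted[4] = 0BA2B$111021ACCB0B01
  sorted[5] = 1021ACCB0B010BA2B$11
  sorted[6] = 10BA2B$111021ACCB0B0
  sorted[7] = 11021ACCB0B010BA2B$1
  sorted[8] = 111021ACCB0B010BA2B$
  sorted[9] = 1ACCB0B010BA2B$11102
  sorted[10] = 21ACCB0B010BA2B$1110
  sorted[11] = 2B$111021ACCB0B010BA
  sorted[12] = A2B$111021ACCB0B010B
  sorted[13] = ACCB0B010BA2B$111021
  sorted[14] = B$111021ACCB0B010BA2
  sorted[15] = B010BA2B$111021ACCB0
  sorted[16] = B0B010BA2B$111021ACC
  sorted[17] = BA2B$111021ACCB0B010
  sorted[18] = CB0B010BA2B$111021AC
  sorted[19] = CCB0B010BA2B$111021A
sorted[11] = 2B$111021ACCB0B010BA

Answer: 2B$111021ACCB0B010BA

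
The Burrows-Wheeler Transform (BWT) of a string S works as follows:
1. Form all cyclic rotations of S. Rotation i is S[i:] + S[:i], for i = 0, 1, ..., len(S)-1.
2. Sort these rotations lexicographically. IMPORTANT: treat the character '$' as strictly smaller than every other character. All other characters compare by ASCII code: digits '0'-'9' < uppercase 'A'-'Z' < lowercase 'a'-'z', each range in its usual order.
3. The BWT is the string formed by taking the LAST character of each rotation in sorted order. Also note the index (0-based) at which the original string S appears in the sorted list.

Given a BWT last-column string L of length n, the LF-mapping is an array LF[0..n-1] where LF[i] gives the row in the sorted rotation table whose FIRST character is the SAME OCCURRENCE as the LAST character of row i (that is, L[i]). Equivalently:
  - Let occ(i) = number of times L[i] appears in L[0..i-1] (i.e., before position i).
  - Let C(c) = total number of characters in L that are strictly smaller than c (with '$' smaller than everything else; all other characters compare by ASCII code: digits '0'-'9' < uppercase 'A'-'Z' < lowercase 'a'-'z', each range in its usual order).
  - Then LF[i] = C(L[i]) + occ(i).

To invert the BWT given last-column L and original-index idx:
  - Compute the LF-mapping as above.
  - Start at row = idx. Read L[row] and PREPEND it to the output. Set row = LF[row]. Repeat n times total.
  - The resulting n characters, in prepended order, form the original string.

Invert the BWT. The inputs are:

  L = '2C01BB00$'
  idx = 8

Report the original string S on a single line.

Answer: C00B10B2$

Derivation:
LF mapping: 5 8 1 4 6 7 2 3 0
Walk LF starting at row 8, prepending L[row]:
  step 1: row=8, L[8]='$', prepend. Next row=LF[8]=0
  step 2: row=0, L[0]='2', prepend. Next row=LF[0]=5
  step 3: row=5, L[5]='B', prepend. Next row=LF[5]=7
  step 4: row=7, L[7]='0', prepend. Next row=LF[7]=3
  step 5: row=3, L[3]='1', prepend. Next row=LF[3]=4
  step 6: row=4, L[4]='B', prepend. Next row=LF[4]=6
  step 7: row=6, L[6]='0', prepend. Next row=LF[6]=2
  step 8: row=2, L[2]='0', prepend. Next row=LF[2]=1
  step 9: row=1, L[1]='C', prepend. Next row=LF[1]=8
Reversed output: C00B10B2$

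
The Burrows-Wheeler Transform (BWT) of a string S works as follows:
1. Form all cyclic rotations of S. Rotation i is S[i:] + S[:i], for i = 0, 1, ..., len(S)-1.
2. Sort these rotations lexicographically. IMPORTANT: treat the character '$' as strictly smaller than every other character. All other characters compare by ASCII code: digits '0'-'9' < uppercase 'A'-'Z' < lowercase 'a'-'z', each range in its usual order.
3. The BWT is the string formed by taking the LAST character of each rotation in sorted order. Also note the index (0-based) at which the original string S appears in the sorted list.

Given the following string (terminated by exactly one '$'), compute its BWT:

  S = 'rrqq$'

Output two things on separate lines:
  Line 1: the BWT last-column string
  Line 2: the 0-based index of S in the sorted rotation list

All 5 rotations (rotation i = S[i:]+S[:i]):
  rot[0] = rrqq$
  rot[1] = rqq$r
  rot[2] = qq$rr
  rot[3] = q$rrq
  rot[4] = $rrqq
Sorted (with $ < everything):
  sorted[0] = $rrqq  (last char: 'q')
  sorted[1] = q$rrq  (last char: 'q')
  sorted[2] = qq$rr  (last char: 'r')
  sorted[3] = rqq$r  (last char: 'r')
  sorted[4] = rrqq$  (last char: '$')
Last column: qqrr$
Original string S is at sorted index 4

Answer: qqrr$
4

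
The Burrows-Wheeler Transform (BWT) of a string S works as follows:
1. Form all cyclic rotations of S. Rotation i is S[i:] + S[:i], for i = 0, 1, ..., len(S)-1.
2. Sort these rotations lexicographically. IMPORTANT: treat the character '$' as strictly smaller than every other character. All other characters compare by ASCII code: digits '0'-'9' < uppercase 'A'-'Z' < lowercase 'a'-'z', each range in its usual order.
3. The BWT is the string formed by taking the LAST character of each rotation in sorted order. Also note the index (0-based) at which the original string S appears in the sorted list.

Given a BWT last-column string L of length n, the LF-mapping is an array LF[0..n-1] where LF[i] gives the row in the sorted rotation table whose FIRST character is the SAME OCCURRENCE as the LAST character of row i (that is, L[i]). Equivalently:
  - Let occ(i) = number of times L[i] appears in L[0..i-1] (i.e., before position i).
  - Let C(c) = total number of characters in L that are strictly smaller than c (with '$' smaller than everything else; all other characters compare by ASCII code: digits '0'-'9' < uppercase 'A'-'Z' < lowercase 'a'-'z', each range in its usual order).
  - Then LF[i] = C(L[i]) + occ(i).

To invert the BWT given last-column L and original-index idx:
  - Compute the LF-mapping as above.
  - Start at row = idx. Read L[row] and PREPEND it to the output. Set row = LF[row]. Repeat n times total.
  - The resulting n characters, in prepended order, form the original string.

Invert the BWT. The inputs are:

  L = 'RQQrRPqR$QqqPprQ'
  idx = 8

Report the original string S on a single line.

Answer: RQPqpqqQrrQPQRR$

Derivation:
LF mapping: 7 3 4 14 8 1 11 9 0 5 12 13 2 10 15 6
Walk LF starting at row 8, prepending L[row]:
  step 1: row=8, L[8]='$', prepend. Next row=LF[8]=0
  step 2: row=0, L[0]='R', prepend. Next row=LF[0]=7
  step 3: row=7, L[7]='R', prepend. Next row=LF[7]=9
  step 4: row=9, L[9]='Q', prepend. Next row=LF[9]=5
  step 5: row=5, L[5]='P', prepend. Next row=LF[5]=1
  step 6: row=1, L[1]='Q', prepend. Next row=LF[1]=3
  step 7: row=3, L[3]='r', prepend. Next row=LF[3]=14
  step 8: row=14, L[14]='r', prepend. Next row=LF[14]=15
  step 9: row=15, L[15]='Q', prepend. Next row=LF[15]=6
  step 10: row=6, L[6]='q', prepend. Next row=LF[6]=11
  step 11: row=11, L[11]='q', prepend. Next row=LF[11]=13
  step 12: row=13, L[13]='p', prepend. Next row=LF[13]=10
  step 13: row=10, L[10]='q', prepend. Next row=LF[10]=12
  step 14: row=12, L[12]='P', prepend. Next row=LF[12]=2
  step 15: row=2, L[2]='Q', prepend. Next row=LF[2]=4
  step 16: row=4, L[4]='R', prepend. Next row=LF[4]=8
Reversed output: RQPqpqqQrrQPQRR$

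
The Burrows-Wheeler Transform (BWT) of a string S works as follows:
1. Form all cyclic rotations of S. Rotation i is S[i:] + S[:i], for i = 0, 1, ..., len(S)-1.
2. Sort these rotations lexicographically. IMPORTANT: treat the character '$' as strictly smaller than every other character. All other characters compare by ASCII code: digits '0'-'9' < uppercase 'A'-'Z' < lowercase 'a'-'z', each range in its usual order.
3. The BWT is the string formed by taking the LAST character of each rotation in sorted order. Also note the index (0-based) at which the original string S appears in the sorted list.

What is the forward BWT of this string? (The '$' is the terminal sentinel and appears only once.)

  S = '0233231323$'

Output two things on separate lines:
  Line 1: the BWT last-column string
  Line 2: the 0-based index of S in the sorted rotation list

Answer: 3$333022132
1

Derivation:
All 11 rotations (rotation i = S[i:]+S[:i]):
  rot[0] = 0233231323$
  rot[1] = 233231323$0
  rot[2] = 33231323$02
  rot[3] = 3231323$023
  rot[4] = 231323$0233
  rot[5] = 31323$02332
  rot[6] = 1323$023323
  rot[7] = 323$0233231
  rot[8] = 23$02332313
  rot[9] = 3$023323132
  rot[10] = $0233231323
Sorted (with $ < everything):
  sorted[0] = $0233231323  (last char: '3')
  sorted[1] = 0233231323$  (last char: '$')
  sorted[2] = 1323$023323  (last char: '3')
  sorted[3] = 23$02332313  (last char: '3')
  sorted[4] = 231323$0233  (last char: '3')
  sorted[5] = 233231323$0  (last char: '0')
  sorted[6] = 3$023323132  (last char: '2')
  sorted[7] = 31323$02332  (last char: '2')
  sorted[8] = 323$0233231  (last char: '1')
  sorted[9] = 3231323$023  (last char: '3')
  sorted[10] = 33231323$02  (last char: '2')
Last column: 3$333022132
Original string S is at sorted index 1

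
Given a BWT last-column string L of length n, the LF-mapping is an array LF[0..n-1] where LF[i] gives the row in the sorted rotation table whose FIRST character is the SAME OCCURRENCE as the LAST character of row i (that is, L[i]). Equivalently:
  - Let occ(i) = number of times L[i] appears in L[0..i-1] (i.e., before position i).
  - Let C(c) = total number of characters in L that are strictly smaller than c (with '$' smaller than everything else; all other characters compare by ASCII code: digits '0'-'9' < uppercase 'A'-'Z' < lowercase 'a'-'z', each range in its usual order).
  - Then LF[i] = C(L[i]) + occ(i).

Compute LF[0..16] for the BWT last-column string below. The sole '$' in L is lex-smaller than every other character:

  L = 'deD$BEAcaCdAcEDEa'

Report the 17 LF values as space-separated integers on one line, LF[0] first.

Char counts: '$':1, 'A':2, 'B':1, 'C':1, 'D':2, 'E':3, 'a':2, 'c':2, 'd':2, 'e':1
C (first-col start): C('$')=0, C('A')=1, C('B')=3, C('C')=4, C('D')=5, C('E')=7, C('a')=10, C('c')=12, C('d')=14, C('e')=16
L[0]='d': occ=0, LF[0]=C('d')+0=14+0=14
L[1]='e': occ=0, LF[1]=C('e')+0=16+0=16
L[2]='D': occ=0, LF[2]=C('D')+0=5+0=5
L[3]='$': occ=0, LF[3]=C('$')+0=0+0=0
L[4]='B': occ=0, LF[4]=C('B')+0=3+0=3
L[5]='E': occ=0, LF[5]=C('E')+0=7+0=7
L[6]='A': occ=0, LF[6]=C('A')+0=1+0=1
L[7]='c': occ=0, LF[7]=C('c')+0=12+0=12
L[8]='a': occ=0, LF[8]=C('a')+0=10+0=10
L[9]='C': occ=0, LF[9]=C('C')+0=4+0=4
L[10]='d': occ=1, LF[10]=C('d')+1=14+1=15
L[11]='A': occ=1, LF[11]=C('A')+1=1+1=2
L[12]='c': occ=1, LF[12]=C('c')+1=12+1=13
L[13]='E': occ=1, LF[13]=C('E')+1=7+1=8
L[14]='D': occ=1, LF[14]=C('D')+1=5+1=6
L[15]='E': occ=2, LF[15]=C('E')+2=7+2=9
L[16]='a': occ=1, LF[16]=C('a')+1=10+1=11

Answer: 14 16 5 0 3 7 1 12 10 4 15 2 13 8 6 9 11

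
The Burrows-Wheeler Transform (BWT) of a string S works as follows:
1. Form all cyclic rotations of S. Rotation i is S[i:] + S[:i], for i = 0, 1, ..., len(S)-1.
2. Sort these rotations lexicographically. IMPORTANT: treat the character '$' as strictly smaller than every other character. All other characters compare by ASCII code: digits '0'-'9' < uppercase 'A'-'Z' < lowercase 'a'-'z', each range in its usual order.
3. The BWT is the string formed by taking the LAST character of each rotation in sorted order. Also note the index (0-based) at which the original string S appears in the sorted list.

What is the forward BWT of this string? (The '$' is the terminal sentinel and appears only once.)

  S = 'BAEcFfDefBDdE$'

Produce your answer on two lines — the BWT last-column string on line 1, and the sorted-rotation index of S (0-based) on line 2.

Answer: EB$fBfdAcEDDeF
2

Derivation:
All 14 rotations (rotation i = S[i:]+S[:i]):
  rot[0] = BAEcFfDefBDdE$
  rot[1] = AEcFfDefBDdE$B
  rot[2] = EcFfDefBDdE$BA
  rot[3] = cFfDefBDdE$BAE
  rot[4] = FfDefBDdE$BAEc
  rot[5] = fDefBDdE$BAEcF
  rot[6] = DefBDdE$BAEcFf
  rot[7] = efBDdE$BAEcFfD
  rot[8] = fBDdE$BAEcFfDe
  rot[9] = BDdE$BAEcFfDef
  rot[10] = DdE$BAEcFfDefB
  rot[11] = dE$BAEcFfDefBD
  rot[12] = E$BAEcFfDefBDd
  rot[13] = $BAEcFfDefBDdE
Sorted (with $ < everything):
  sorted[0] = $BAEcFfDefBDdE  (last char: 'E')
  sorted[1] = AEcFfDefBDdE$B  (last char: 'B')
  sorted[2] = BAEcFfDefBDdE$  (last char: '$')
  sorted[3] = BDdE$BAEcFfDef  (last char: 'f')
  sorted[4] = DdE$BAEcFfDefB  (last char: 'B')
  sorted[5] = DefBDdE$BAEcFf  (last char: 'f')
  sorted[6] = E$BAEcFfDefBDd  (last char: 'd')
  sorted[7] = EcFfDefBDdE$BA  (last char: 'A')
  sorted[8] = FfDefBDdE$BAEc  (last char: 'c')
  sorted[9] = cFfDefBDdE$BAE  (last char: 'E')
  sorted[10] = dE$BAEcFfDefBD  (last char: 'D')
  sorted[11] = efBDdE$BAEcFfD  (last char: 'D')
  sorted[12] = fBDdE$BAEcFfDe  (last char: 'e')
  sorted[13] = fDefBDdE$BAEcF  (last char: 'F')
Last column: EB$fBfdAcEDDeF
Original string S is at sorted index 2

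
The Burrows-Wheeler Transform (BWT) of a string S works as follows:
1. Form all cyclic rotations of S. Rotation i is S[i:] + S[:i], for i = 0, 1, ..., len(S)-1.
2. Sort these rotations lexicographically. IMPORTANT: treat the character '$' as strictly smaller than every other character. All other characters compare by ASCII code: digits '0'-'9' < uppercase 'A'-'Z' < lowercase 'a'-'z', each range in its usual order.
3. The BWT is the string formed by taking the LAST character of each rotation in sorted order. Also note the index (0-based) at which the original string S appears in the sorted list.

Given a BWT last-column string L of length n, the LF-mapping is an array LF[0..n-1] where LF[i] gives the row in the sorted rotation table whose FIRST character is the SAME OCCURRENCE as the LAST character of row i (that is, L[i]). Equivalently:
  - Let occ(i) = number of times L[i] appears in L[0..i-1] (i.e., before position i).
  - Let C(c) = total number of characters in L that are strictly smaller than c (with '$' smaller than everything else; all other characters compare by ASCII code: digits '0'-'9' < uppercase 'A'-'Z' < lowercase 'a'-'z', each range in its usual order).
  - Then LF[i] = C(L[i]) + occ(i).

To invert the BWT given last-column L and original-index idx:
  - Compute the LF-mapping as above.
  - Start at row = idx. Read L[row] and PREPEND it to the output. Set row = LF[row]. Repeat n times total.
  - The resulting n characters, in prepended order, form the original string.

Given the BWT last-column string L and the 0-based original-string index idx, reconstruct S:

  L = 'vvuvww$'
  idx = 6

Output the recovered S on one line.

Answer: wwvvuv$

Derivation:
LF mapping: 2 3 1 4 5 6 0
Walk LF starting at row 6, prepending L[row]:
  step 1: row=6, L[6]='$', prepend. Next row=LF[6]=0
  step 2: row=0, L[0]='v', prepend. Next row=LF[0]=2
  step 3: row=2, L[2]='u', prepend. Next row=LF[2]=1
  step 4: row=1, L[1]='v', prepend. Next row=LF[1]=3
  step 5: row=3, L[3]='v', prepend. Next row=LF[3]=4
  step 6: row=4, L[4]='w', prepend. Next row=LF[4]=5
  step 7: row=5, L[5]='w', prepend. Next row=LF[5]=6
Reversed output: wwvvuv$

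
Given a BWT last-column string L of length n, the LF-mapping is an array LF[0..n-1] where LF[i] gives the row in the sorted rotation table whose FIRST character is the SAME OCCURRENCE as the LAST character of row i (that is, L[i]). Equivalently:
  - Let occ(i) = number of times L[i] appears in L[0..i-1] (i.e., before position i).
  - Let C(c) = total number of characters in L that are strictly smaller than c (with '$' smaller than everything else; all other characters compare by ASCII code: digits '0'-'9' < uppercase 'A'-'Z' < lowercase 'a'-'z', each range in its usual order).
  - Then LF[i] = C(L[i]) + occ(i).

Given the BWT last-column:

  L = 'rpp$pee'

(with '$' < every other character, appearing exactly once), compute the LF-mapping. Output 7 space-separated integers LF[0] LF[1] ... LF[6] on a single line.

Char counts: '$':1, 'e':2, 'p':3, 'r':1
C (first-col start): C('$')=0, C('e')=1, C('p')=3, C('r')=6
L[0]='r': occ=0, LF[0]=C('r')+0=6+0=6
L[1]='p': occ=0, LF[1]=C('p')+0=3+0=3
L[2]='p': occ=1, LF[2]=C('p')+1=3+1=4
L[3]='$': occ=0, LF[3]=C('$')+0=0+0=0
L[4]='p': occ=2, LF[4]=C('p')+2=3+2=5
L[5]='e': occ=0, LF[5]=C('e')+0=1+0=1
L[6]='e': occ=1, LF[6]=C('e')+1=1+1=2

Answer: 6 3 4 0 5 1 2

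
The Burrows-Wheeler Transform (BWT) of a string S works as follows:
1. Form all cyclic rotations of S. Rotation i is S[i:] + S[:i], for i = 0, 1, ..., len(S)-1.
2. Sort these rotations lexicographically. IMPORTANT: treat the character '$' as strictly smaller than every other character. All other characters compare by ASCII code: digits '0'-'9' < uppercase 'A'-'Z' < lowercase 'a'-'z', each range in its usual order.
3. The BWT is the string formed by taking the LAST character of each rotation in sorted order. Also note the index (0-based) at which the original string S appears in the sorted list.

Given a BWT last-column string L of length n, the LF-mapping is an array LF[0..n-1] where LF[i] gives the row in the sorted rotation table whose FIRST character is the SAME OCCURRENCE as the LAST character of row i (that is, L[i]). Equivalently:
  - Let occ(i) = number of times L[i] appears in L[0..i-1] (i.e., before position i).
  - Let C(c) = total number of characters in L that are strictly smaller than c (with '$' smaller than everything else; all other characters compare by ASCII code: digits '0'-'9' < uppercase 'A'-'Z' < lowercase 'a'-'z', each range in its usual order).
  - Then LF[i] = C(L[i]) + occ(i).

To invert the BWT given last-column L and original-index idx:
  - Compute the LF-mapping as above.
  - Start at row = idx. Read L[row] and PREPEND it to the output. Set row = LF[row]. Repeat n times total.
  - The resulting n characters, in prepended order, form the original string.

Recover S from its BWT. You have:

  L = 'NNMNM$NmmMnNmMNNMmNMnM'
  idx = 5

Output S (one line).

LF mapping: 8 9 1 10 2 0 11 16 17 3 20 12 18 4 13 14 5 19 15 6 21 7
Walk LF starting at row 5, prepending L[row]:
  step 1: row=5, L[5]='$', prepend. Next row=LF[5]=0
  step 2: row=0, L[0]='N', prepend. Next row=LF[0]=8
  step 3: row=8, L[8]='m', prepend. Next row=LF[8]=17
  step 4: row=17, L[17]='m', prepend. Next row=LF[17]=19
  step 5: row=19, L[19]='M', prepend. Next row=LF[19]=6
  step 6: row=6, L[6]='N', prepend. Next row=LF[6]=11
  step 7: row=11, L[11]='N', prepend. Next row=LF[11]=12
  step 8: row=12, L[12]='m', prepend. Next row=LF[12]=18
  step 9: row=18, L[18]='N', prepend. Next row=LF[18]=15
  step 10: row=15, L[15]='N', prepend. Next row=LF[15]=14
  step 11: row=14, L[14]='N', prepend. Next row=LF[14]=13
  step 12: row=13, L[13]='M', prepend. Next row=LF[13]=4
  step 13: row=4, L[4]='M', prepend. Next row=LF[4]=2
  step 14: row=2, L[2]='M', prepend. Next row=LF[2]=1
  step 15: row=1, L[1]='N', prepend. Next row=LF[1]=9
  step 16: row=9, L[9]='M', prepend. Next row=LF[9]=3
  step 17: row=3, L[3]='N', prepend. Next row=LF[3]=10
  step 18: row=10, L[10]='n', prepend. Next row=LF[10]=20
  step 19: row=20, L[20]='n', prepend. Next row=LF[20]=21
  step 20: row=21, L[21]='M', prepend. Next row=LF[21]=7
  step 21: row=7, L[7]='m', prepend. Next row=LF[7]=16
  step 22: row=16, L[16]='M', prepend. Next row=LF[16]=5
Reversed output: MmMnnNMNMMMNNNmNNMmmN$

Answer: MmMnnNMNMMMNNNmNNMmmN$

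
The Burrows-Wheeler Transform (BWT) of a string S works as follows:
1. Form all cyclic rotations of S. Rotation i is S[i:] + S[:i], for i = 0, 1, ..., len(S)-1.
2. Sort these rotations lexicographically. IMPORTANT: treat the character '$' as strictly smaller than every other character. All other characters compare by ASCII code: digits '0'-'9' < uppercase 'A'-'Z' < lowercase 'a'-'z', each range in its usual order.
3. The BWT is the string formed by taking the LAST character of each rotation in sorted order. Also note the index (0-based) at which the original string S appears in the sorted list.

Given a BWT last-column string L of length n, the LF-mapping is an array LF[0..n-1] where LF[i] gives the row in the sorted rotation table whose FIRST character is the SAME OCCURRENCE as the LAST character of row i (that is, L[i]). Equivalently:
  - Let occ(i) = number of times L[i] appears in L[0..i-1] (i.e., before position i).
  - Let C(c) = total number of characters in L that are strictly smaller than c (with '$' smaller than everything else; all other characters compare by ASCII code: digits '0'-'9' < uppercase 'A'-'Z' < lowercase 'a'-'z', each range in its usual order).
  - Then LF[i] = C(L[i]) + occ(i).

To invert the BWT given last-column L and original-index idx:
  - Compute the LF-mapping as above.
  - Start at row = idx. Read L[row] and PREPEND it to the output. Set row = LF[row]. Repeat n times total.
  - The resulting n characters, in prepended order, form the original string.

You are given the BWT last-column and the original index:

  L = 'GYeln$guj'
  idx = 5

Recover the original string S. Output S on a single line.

Answer: jungleYG$

Derivation:
LF mapping: 1 2 3 6 7 0 4 8 5
Walk LF starting at row 5, prepending L[row]:
  step 1: row=5, L[5]='$', prepend. Next row=LF[5]=0
  step 2: row=0, L[0]='G', prepend. Next row=LF[0]=1
  step 3: row=1, L[1]='Y', prepend. Next row=LF[1]=2
  step 4: row=2, L[2]='e', prepend. Next row=LF[2]=3
  step 5: row=3, L[3]='l', prepend. Next row=LF[3]=6
  step 6: row=6, L[6]='g', prepend. Next row=LF[6]=4
  step 7: row=4, L[4]='n', prepend. Next row=LF[4]=7
  step 8: row=7, L[7]='u', prepend. Next row=LF[7]=8
  step 9: row=8, L[8]='j', prepend. Next row=LF[8]=5
Reversed output: jungleYG$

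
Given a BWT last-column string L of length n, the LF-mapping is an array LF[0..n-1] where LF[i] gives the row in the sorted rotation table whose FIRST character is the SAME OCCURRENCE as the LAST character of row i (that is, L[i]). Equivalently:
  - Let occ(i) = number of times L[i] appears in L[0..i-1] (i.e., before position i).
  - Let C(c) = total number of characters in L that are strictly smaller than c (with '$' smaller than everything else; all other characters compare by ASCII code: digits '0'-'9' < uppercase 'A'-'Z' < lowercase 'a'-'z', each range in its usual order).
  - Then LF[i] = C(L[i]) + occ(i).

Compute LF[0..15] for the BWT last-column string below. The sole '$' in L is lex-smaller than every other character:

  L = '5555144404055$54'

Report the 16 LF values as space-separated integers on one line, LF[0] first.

Char counts: '$':1, '0':2, '1':1, '4':5, '5':7
C (first-col start): C('$')=0, C('0')=1, C('1')=3, C('4')=4, C('5')=9
L[0]='5': occ=0, LF[0]=C('5')+0=9+0=9
L[1]='5': occ=1, LF[1]=C('5')+1=9+1=10
L[2]='5': occ=2, LF[2]=C('5')+2=9+2=11
L[3]='5': occ=3, LF[3]=C('5')+3=9+3=12
L[4]='1': occ=0, LF[4]=C('1')+0=3+0=3
L[5]='4': occ=0, LF[5]=C('4')+0=4+0=4
L[6]='4': occ=1, LF[6]=C('4')+1=4+1=5
L[7]='4': occ=2, LF[7]=C('4')+2=4+2=6
L[8]='0': occ=0, LF[8]=C('0')+0=1+0=1
L[9]='4': occ=3, LF[9]=C('4')+3=4+3=7
L[10]='0': occ=1, LF[10]=C('0')+1=1+1=2
L[11]='5': occ=4, LF[11]=C('5')+4=9+4=13
L[12]='5': occ=5, LF[12]=C('5')+5=9+5=14
L[13]='$': occ=0, LF[13]=C('$')+0=0+0=0
L[14]='5': occ=6, LF[14]=C('5')+6=9+6=15
L[15]='4': occ=4, LF[15]=C('4')+4=4+4=8

Answer: 9 10 11 12 3 4 5 6 1 7 2 13 14 0 15 8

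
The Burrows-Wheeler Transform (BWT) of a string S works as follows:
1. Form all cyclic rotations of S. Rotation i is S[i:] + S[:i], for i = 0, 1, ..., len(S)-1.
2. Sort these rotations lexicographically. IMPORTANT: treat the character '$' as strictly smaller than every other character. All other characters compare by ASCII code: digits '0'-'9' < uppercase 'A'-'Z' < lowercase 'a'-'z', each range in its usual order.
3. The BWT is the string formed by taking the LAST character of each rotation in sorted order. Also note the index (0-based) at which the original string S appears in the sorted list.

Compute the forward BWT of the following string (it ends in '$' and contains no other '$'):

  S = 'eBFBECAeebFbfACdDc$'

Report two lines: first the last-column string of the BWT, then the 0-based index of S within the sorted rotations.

All 19 rotations (rotation i = S[i:]+S[:i]):
  rot[0] = eBFBECAeebFbfACdDc$
  rot[1] = BFBECAeebFbfACdDc$e
  rot[2] = FBECAeebFbfACdDc$eB
  rot[3] = BECAeebFbfACdDc$eBF
  rot[4] = ECAeebFbfACdDc$eBFB
  rot[5] = CAeebFbfACdDc$eBFBE
  rot[6] = AeebFbfACdDc$eBFBEC
  rot[7] = eebFbfACdDc$eBFBECA
  rot[8] = ebFbfACdDc$eBFBECAe
  rot[9] = bFbfACdDc$eBFBECAee
  rot[10] = FbfACdDc$eBFBECAeeb
  rot[11] = bfACdDc$eBFBECAeebF
  rot[12] = fACdDc$eBFBECAeebFb
  rot[13] = ACdDc$eBFBECAeebFbf
  rot[14] = CdDc$eBFBECAeebFbfA
  rot[15] = dDc$eBFBECAeebFbfAC
  rot[16] = Dc$eBFBECAeebFbfACd
  rot[17] = c$eBFBECAeebFbfACdD
  rot[18] = $eBFBECAeebFbfACdDc
Sorted (with $ < everything):
  sorted[0] = $eBFBECAeebFbfACdDc  (last char: 'c')
  sorted[1] = ACdDc$eBFBECAeebFbf  (last char: 'f')
  sorted[2] = AeebFbfACdDc$eBFBEC  (last char: 'C')
  sorted[3] = BECAeebFbfACdDc$eBF  (last char: 'F')
  sorted[4] = BFBECAeebFbfACdDc$e  (last char: 'e')
  sorted[5] = CAeebFbfACdDc$eBFBE  (last char: 'E')
  sorted[6] = CdDc$eBFBECAeebFbfA  (last char: 'A')
  sorted[7] = Dc$eBFBECAeebFbfACd  (last char: 'd')
  sorted[8] = ECAeebFbfACdDc$eBFB  (last char: 'B')
  sorted[9] = FBECAeebFbfACdDc$eB  (last char: 'B')
  sorted[10] = FbfACdDc$eBFBECAeeb  (last char: 'b')
  sorted[11] = bFbfACdDc$eBFBECAee  (last char: 'e')
  sorted[12] = bfACdDc$eBFBECAeebF  (last char: 'F')
  sorted[13] = c$eBFBECAeebFbfACdD  (last char: 'D')
  sorted[14] = dDc$eBFBECAeebFbfAC  (last char: 'C')
  sorted[15] = eBFBECAeebFbfACdDc$  (last char: '$')
  sorted[16] = ebFbfACdDc$eBFBECAe  (last char: 'e')
  sorted[17] = eebFbfACdDc$eBFBECA  (last char: 'A')
  sorted[18] = fACdDc$eBFBECAeebFb  (last char: 'b')
Last column: cfCFeEAdBBbeFDC$eAb
Original string S is at sorted index 15

Answer: cfCFeEAdBBbeFDC$eAb
15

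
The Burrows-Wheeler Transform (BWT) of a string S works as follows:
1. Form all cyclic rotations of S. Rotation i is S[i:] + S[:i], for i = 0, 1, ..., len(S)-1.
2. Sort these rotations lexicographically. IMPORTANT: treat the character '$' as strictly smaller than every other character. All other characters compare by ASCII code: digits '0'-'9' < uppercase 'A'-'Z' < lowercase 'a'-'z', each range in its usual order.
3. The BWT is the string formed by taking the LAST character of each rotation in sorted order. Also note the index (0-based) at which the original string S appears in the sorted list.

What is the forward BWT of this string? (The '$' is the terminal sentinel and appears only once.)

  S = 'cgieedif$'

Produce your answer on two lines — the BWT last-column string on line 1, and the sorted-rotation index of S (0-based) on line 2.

All 9 rotations (rotation i = S[i:]+S[:i]):
  rot[0] = cgieedif$
  rot[1] = gieedif$c
  rot[2] = ieedif$cg
  rot[3] = eedif$cgi
  rot[4] = edif$cgie
  rot[5] = dif$cgiee
  rot[6] = if$cgieed
  rot[7] = f$cgieedi
  rot[8] = $cgieedif
Sorted (with $ < everything):
  sorted[0] = $cgieedif  (last char: 'f')
  sorted[1] = cgieedif$  (last char: '$')
  sorted[2] = dif$cgiee  (last char: 'e')
  sorted[3] = edif$cgie  (last char: 'e')
  sorted[4] = eedif$cgi  (last char: 'i')
  sorted[5] = f$cgieedi  (last char: 'i')
  sorted[6] = gieedif$c  (last char: 'c')
  sorted[7] = ieedif$cg  (last char: 'g')
  sorted[8] = if$cgieed  (last char: 'd')
Last column: f$eeiicgd
Original string S is at sorted index 1

Answer: f$eeiicgd
1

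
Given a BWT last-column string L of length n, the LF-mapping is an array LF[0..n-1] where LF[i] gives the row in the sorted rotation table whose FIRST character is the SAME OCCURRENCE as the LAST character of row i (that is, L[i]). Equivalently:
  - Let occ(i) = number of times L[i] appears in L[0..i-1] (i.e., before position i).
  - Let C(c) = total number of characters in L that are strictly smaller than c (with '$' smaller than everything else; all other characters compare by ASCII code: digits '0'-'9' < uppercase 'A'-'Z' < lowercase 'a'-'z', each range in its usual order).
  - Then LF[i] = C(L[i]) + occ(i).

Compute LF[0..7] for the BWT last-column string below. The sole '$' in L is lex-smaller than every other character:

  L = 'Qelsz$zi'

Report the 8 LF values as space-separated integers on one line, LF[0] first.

Char counts: '$':1, 'Q':1, 'e':1, 'i':1, 'l':1, 's':1, 'z':2
C (first-col start): C('$')=0, C('Q')=1, C('e')=2, C('i')=3, C('l')=4, C('s')=5, C('z')=6
L[0]='Q': occ=0, LF[0]=C('Q')+0=1+0=1
L[1]='e': occ=0, LF[1]=C('e')+0=2+0=2
L[2]='l': occ=0, LF[2]=C('l')+0=4+0=4
L[3]='s': occ=0, LF[3]=C('s')+0=5+0=5
L[4]='z': occ=0, LF[4]=C('z')+0=6+0=6
L[5]='$': occ=0, LF[5]=C('$')+0=0+0=0
L[6]='z': occ=1, LF[6]=C('z')+1=6+1=7
L[7]='i': occ=0, LF[7]=C('i')+0=3+0=3

Answer: 1 2 4 5 6 0 7 3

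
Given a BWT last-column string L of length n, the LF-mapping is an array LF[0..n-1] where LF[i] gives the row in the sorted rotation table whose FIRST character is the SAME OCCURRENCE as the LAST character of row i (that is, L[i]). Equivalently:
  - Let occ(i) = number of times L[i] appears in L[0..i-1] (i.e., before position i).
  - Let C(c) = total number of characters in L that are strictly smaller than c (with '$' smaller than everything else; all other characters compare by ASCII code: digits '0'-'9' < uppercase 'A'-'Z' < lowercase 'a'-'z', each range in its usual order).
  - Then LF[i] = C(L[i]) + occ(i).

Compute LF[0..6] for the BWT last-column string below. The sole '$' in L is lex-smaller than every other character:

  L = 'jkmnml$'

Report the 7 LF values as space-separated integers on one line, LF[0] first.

Answer: 1 2 4 6 5 3 0

Derivation:
Char counts: '$':1, 'j':1, 'k':1, 'l':1, 'm':2, 'n':1
C (first-col start): C('$')=0, C('j')=1, C('k')=2, C('l')=3, C('m')=4, C('n')=6
L[0]='j': occ=0, LF[0]=C('j')+0=1+0=1
L[1]='k': occ=0, LF[1]=C('k')+0=2+0=2
L[2]='m': occ=0, LF[2]=C('m')+0=4+0=4
L[3]='n': occ=0, LF[3]=C('n')+0=6+0=6
L[4]='m': occ=1, LF[4]=C('m')+1=4+1=5
L[5]='l': occ=0, LF[5]=C('l')+0=3+0=3
L[6]='$': occ=0, LF[6]=C('$')+0=0+0=0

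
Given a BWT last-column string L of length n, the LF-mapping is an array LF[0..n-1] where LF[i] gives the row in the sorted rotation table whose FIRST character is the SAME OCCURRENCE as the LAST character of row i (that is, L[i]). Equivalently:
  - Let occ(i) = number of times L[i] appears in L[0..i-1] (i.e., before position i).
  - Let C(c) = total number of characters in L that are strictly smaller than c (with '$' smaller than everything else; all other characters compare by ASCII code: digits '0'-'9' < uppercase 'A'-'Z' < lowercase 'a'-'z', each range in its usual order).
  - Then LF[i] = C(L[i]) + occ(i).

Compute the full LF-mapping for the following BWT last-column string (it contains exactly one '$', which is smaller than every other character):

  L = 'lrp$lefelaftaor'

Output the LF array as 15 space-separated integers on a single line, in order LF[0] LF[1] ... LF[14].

Char counts: '$':1, 'a':2, 'e':2, 'f':2, 'l':3, 'o':1, 'p':1, 'r':2, 't':1
C (first-col start): C('$')=0, C('a')=1, C('e')=3, C('f')=5, C('l')=7, C('o')=10, C('p')=11, C('r')=12, C('t')=14
L[0]='l': occ=0, LF[0]=C('l')+0=7+0=7
L[1]='r': occ=0, LF[1]=C('r')+0=12+0=12
L[2]='p': occ=0, LF[2]=C('p')+0=11+0=11
L[3]='$': occ=0, LF[3]=C('$')+0=0+0=0
L[4]='l': occ=1, LF[4]=C('l')+1=7+1=8
L[5]='e': occ=0, LF[5]=C('e')+0=3+0=3
L[6]='f': occ=0, LF[6]=C('f')+0=5+0=5
L[7]='e': occ=1, LF[7]=C('e')+1=3+1=4
L[8]='l': occ=2, LF[8]=C('l')+2=7+2=9
L[9]='a': occ=0, LF[9]=C('a')+0=1+0=1
L[10]='f': occ=1, LF[10]=C('f')+1=5+1=6
L[11]='t': occ=0, LF[11]=C('t')+0=14+0=14
L[12]='a': occ=1, LF[12]=C('a')+1=1+1=2
L[13]='o': occ=0, LF[13]=C('o')+0=10+0=10
L[14]='r': occ=1, LF[14]=C('r')+1=12+1=13

Answer: 7 12 11 0 8 3 5 4 9 1 6 14 2 10 13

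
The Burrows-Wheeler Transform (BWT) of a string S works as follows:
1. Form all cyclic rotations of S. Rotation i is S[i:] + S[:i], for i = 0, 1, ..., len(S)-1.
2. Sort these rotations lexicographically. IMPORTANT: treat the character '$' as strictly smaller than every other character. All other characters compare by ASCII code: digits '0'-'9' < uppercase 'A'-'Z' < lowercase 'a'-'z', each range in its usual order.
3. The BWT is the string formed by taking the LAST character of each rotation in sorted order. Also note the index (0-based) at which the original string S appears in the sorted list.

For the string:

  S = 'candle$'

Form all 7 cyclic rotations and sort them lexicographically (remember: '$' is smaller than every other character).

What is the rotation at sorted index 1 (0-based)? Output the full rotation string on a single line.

All 7 rotations (rotation i = S[i:]+S[:i]):
  rot[0] = candle$
  rot[1] = andle$c
  rot[2] = ndle$ca
  rot[3] = dle$can
  rot[4] = le$cand
  rot[5] = e$candl
  rot[6] = $candle
Sorted (with $ < everything):
  sorted[0] = $candle
  sorted[1] = andle$c
  sorted[2] = candle$
  sorted[3] = dle$can
  sorted[4] = e$candl
  sorted[5] = le$cand
  sorted[6] = ndle$ca
sorted[1] = andle$c

Answer: andle$c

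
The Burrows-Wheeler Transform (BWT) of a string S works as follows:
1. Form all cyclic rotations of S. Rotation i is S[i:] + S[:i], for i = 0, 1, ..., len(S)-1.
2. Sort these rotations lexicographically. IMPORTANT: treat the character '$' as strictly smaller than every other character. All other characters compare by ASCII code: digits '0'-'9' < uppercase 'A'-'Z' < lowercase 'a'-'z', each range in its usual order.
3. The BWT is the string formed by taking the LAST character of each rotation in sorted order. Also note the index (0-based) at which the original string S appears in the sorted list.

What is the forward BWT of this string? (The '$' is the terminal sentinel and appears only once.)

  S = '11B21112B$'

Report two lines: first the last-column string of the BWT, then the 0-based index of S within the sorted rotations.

Answer: B21$11B121
3

Derivation:
All 10 rotations (rotation i = S[i:]+S[:i]):
  rot[0] = 11B21112B$
  rot[1] = 1B21112B$1
  rot[2] = B21112B$11
  rot[3] = 21112B$11B
  rot[4] = 1112B$11B2
  rot[5] = 112B$11B21
  rot[6] = 12B$11B211
  rot[7] = 2B$11B2111
  rot[8] = B$11B21112
  rot[9] = $11B21112B
Sorted (with $ < everything):
  sorted[0] = $11B21112B  (last char: 'B')
  sorted[1] = 1112B$11B2  (last char: '2')
  sorted[2] = 112B$11B21  (last char: '1')
  sorted[3] = 11B21112B$  (last char: '$')
  sorted[4] = 12B$11B211  (last char: '1')
  sorted[5] = 1B21112B$1  (last char: '1')
  sorted[6] = 21112B$11B  (last char: 'B')
  sorted[7] = 2B$11B2111  (last char: '1')
  sorted[8] = B$11B21112  (last char: '2')
  sorted[9] = B21112B$11  (last char: '1')
Last column: B21$11B121
Original string S is at sorted index 3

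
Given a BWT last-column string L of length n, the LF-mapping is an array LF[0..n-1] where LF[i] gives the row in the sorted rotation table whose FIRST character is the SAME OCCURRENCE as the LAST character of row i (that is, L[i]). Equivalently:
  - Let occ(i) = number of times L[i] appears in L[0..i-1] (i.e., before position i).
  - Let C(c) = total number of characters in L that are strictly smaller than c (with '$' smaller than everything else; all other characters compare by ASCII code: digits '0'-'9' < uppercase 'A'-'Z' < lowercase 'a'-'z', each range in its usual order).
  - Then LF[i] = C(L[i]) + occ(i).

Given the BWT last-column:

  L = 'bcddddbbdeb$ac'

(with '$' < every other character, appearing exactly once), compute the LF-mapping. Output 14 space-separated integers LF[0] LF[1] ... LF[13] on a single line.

Char counts: '$':1, 'a':1, 'b':4, 'c':2, 'd':5, 'e':1
C (first-col start): C('$')=0, C('a')=1, C('b')=2, C('c')=6, C('d')=8, C('e')=13
L[0]='b': occ=0, LF[0]=C('b')+0=2+0=2
L[1]='c': occ=0, LF[1]=C('c')+0=6+0=6
L[2]='d': occ=0, LF[2]=C('d')+0=8+0=8
L[3]='d': occ=1, LF[3]=C('d')+1=8+1=9
L[4]='d': occ=2, LF[4]=C('d')+2=8+2=10
L[5]='d': occ=3, LF[5]=C('d')+3=8+3=11
L[6]='b': occ=1, LF[6]=C('b')+1=2+1=3
L[7]='b': occ=2, LF[7]=C('b')+2=2+2=4
L[8]='d': occ=4, LF[8]=C('d')+4=8+4=12
L[9]='e': occ=0, LF[9]=C('e')+0=13+0=13
L[10]='b': occ=3, LF[10]=C('b')+3=2+3=5
L[11]='$': occ=0, LF[11]=C('$')+0=0+0=0
L[12]='a': occ=0, LF[12]=C('a')+0=1+0=1
L[13]='c': occ=1, LF[13]=C('c')+1=6+1=7

Answer: 2 6 8 9 10 11 3 4 12 13 5 0 1 7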